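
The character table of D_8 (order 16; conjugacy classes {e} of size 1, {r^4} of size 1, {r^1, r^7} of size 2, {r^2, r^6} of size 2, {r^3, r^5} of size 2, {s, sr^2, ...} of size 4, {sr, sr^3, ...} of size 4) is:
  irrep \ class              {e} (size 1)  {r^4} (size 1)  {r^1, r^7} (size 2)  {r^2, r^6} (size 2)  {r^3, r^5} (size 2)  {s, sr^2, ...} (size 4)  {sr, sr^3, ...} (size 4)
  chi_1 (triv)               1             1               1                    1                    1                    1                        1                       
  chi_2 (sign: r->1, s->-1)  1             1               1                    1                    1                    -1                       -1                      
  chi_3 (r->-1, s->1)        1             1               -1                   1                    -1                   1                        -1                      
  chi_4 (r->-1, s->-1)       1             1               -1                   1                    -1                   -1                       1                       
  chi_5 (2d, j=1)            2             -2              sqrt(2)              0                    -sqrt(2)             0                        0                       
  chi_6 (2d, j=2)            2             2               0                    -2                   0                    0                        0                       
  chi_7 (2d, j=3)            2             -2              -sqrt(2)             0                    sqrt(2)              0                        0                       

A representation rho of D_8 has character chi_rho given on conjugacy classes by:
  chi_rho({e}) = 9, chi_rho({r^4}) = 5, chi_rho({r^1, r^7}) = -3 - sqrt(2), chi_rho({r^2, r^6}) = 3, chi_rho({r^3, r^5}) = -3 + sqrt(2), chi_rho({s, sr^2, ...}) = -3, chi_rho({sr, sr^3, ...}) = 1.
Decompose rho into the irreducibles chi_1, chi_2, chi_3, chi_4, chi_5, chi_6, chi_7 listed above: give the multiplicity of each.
Multiplicities: chi_1: 0, chi_2: 1, chi_3: 1, chi_4: 3, chi_5: 0, chi_6: 1, chi_7: 1.

Why: Use <chi_rho, chi> = (1/|G|) sum_C |C| * chi_rho(C) * conj(chi(C)) with |G| = 16 for each irreducible chi in the table:
  <chi_rho, chi_1> = (1/16)[1*(9)*conj(1) + 1*(5)*conj(1) + 2*(-3 - sqrt(2))*conj(1) + 2*(3)*conj(1) + 2*(-3 + sqrt(2))*conj(1) + 4*(-3)*conj(1) + 4*(1)*conj(1)]
      = (1/16)[(9) + (5) + (-6 - 2*sqrt(2)) + (6) + (-6 + 2*sqrt(2)) + (-12) + (4)] = 0/16 = 0
  <chi_rho, chi_2> = (1/16)[1*(9)*conj(1) + 1*(5)*conj(1) + 2*(-3 - sqrt(2))*conj(1) + 2*(3)*conj(1) + 2*(-3 + sqrt(2))*conj(1) + 4*(-3)*conj(-1) + 4*(1)*conj(-1)]
      = (1/16)[(9) + (5) + (-6 - 2*sqrt(2)) + (6) + (-6 + 2*sqrt(2)) + (12) + (-4)] = 16/16 = 1
  <chi_rho, chi_3> = (1/16)[1*(9)*conj(1) + 1*(5)*conj(1) + 2*(-3 - sqrt(2))*conj(-1) + 2*(3)*conj(1) + 2*(-3 + sqrt(2))*conj(-1) + 4*(-3)*conj(1) + 4*(1)*conj(-1)]
      = (1/16)[(9) + (5) + (2*sqrt(2) + 6) + (6) + (6 - 2*sqrt(2)) + (-12) + (-4)] = 16/16 = 1
  <chi_rho, chi_4> = (1/16)[1*(9)*conj(1) + 1*(5)*conj(1) + 2*(-3 - sqrt(2))*conj(-1) + 2*(3)*conj(1) + 2*(-3 + sqrt(2))*conj(-1) + 4*(-3)*conj(-1) + 4*(1)*conj(1)]
      = (1/16)[(9) + (5) + (2*sqrt(2) + 6) + (6) + (6 - 2*sqrt(2)) + (12) + (4)] = 48/16 = 3
  <chi_rho, chi_5> = (1/16)[1*(9)*conj(2) + 1*(5)*conj(-2) + 2*(-3 - sqrt(2))*conj(sqrt(2)) + 2*(3)*conj(0) + 2*(-3 + sqrt(2))*conj(-sqrt(2)) + 4*(-3)*conj(0) + 4*(1)*conj(0)]
      = (1/16)[(18) + (-10) + (-6*sqrt(2) - 4) + (0) + (-4 + 6*sqrt(2)) + (0) + (0)] = 0/16 = 0
  <chi_rho, chi_6> = (1/16)[1*(9)*conj(2) + 1*(5)*conj(2) + 2*(-3 - sqrt(2))*conj(0) + 2*(3)*conj(-2) + 2*(-3 + sqrt(2))*conj(0) + 4*(-3)*conj(0) + 4*(1)*conj(0)]
      = (1/16)[(18) + (10) + (0) + (-12) + (0) + (0) + (0)] = 16/16 = 1
  <chi_rho, chi_7> = (1/16)[1*(9)*conj(2) + 1*(5)*conj(-2) + 2*(-3 - sqrt(2))*conj(-sqrt(2)) + 2*(3)*conj(0) + 2*(-3 + sqrt(2))*conj(sqrt(2)) + 4*(-3)*conj(0) + 4*(1)*conj(0)]
      = (1/16)[(18) + (-10) + (4 + 6*sqrt(2)) + (0) + (4 - 6*sqrt(2)) + (0) + (0)] = 16/16 = 1
Dimension check: dim(rho) = sum (mult * dim) = 0*1 + 1*1 + 1*1 + 3*1 + 0*2 + 1*2 + 1*2 = 9 = chi_rho(e) = 9.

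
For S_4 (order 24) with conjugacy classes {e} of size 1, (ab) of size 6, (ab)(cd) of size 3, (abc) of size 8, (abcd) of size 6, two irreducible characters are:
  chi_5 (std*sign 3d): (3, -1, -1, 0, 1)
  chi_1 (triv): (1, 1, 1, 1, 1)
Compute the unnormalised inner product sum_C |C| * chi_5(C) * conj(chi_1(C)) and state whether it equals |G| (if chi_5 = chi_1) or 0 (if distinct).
Sum = 0; so <chi_5, chi_1> = 0 (distinct irreducibles are orthogonal).

Proof sketch: Compute term by term over conjugacy classes (|C| * chi_5(C) * conj(chi_1(C))):
  1*(3)*conj(1) + 6*(-1)*conj(1) + 3*(-1)*conj(1) + 8*(0)*conj(1) + 6*(1)*conj(1)
  = (3) + (-6) + (-3) + (0) + (6)
  = 0.
Dividing by |G| = 24 gives 0/24 = 0, matching the row-orthogonality relation <chi_5, chi_1> = [chi_5 = chi_1].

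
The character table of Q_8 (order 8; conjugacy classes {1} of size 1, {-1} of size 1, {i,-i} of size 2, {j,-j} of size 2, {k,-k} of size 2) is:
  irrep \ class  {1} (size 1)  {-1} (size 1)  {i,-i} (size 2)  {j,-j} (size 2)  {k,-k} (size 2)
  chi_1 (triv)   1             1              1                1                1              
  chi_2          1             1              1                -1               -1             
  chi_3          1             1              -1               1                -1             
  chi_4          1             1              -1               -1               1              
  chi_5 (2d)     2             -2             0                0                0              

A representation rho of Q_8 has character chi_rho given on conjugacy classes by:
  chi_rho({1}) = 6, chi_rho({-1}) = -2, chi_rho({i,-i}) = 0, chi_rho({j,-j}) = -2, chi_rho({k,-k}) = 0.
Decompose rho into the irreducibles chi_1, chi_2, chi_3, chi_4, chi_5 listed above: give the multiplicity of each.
Multiplicities: chi_1: 0, chi_2: 1, chi_3: 0, chi_4: 1, chi_5: 2.

Proof sketch: Use <chi_rho, chi> = (1/|G|) sum_C |C| * chi_rho(C) * conj(chi(C)) with |G| = 8 for each irreducible chi in the table:
  <chi_rho, chi_1> = (1/8)[1*(6)*conj(1) + 1*(-2)*conj(1) + 2*(0)*conj(1) + 2*(-2)*conj(1) + 2*(0)*conj(1)]
      = (1/8)[(6) + (-2) + (0) + (-4) + (0)] = 0/8 = 0
  <chi_rho, chi_2> = (1/8)[1*(6)*conj(1) + 1*(-2)*conj(1) + 2*(0)*conj(1) + 2*(-2)*conj(-1) + 2*(0)*conj(-1)]
      = (1/8)[(6) + (-2) + (0) + (4) + (0)] = 8/8 = 1
  <chi_rho, chi_3> = (1/8)[1*(6)*conj(1) + 1*(-2)*conj(1) + 2*(0)*conj(-1) + 2*(-2)*conj(1) + 2*(0)*conj(-1)]
      = (1/8)[(6) + (-2) + (0) + (-4) + (0)] = 0/8 = 0
  <chi_rho, chi_4> = (1/8)[1*(6)*conj(1) + 1*(-2)*conj(1) + 2*(0)*conj(-1) + 2*(-2)*conj(-1) + 2*(0)*conj(1)]
      = (1/8)[(6) + (-2) + (0) + (4) + (0)] = 8/8 = 1
  <chi_rho, chi_5> = (1/8)[1*(6)*conj(2) + 1*(-2)*conj(-2) + 2*(0)*conj(0) + 2*(-2)*conj(0) + 2*(0)*conj(0)]
      = (1/8)[(12) + (4) + (0) + (0) + (0)] = 16/8 = 2
Dimension check: dim(rho) = sum (mult * dim) = 0*1 + 1*1 + 0*1 + 1*1 + 2*2 = 6 = chi_rho(e) = 6.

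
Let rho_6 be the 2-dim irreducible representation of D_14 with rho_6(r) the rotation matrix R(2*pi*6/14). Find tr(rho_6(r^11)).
chi_{rho_6}(r^11) = 2*cos(2*pi*6*11/14) = -2*cos(3*pi/7)

Reasoning: rho_6(r^11) is rotation by angle 2*pi*6*11/14, whose trace is 2*cos(2*pi*6*11/14) = -2*cos(3*pi/7).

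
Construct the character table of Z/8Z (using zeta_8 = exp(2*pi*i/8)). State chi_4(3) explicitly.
Character table of Z/8Z (irreps indexed chi_0,...,chi_7 with chi_k(m) = zeta_8^(k*m), zeta_8 = exp(2*pi*i/8)):
  irrep \ class  {0} (size 1)  {1} (size 1)    {2} (size 1)  {3} (size 1)    {4} (size 1)  {5} (size 1)    {6} (size 1)  {7} (size 1)  
  chi_0          1             1               1             1               1             1               1             1             
  chi_1          1             exp(I*pi/4)     I             exp(3*I*pi/4)   -1            exp(-3*I*pi/4)  -I            exp(-I*pi/4)  
  chi_2          1             I               -1            -I              1             I               -1            -I            
  chi_3          1             exp(3*I*pi/4)   -I            exp(I*pi/4)     -1            exp(-I*pi/4)    I             exp(-3*I*pi/4)
  chi_4          1             -1              1             -1              1             -1              1             -1            
  chi_5          1             exp(-3*I*pi/4)  I             exp(-I*pi/4)    -1            exp(I*pi/4)     -I            exp(3*I*pi/4) 
  chi_6          1             -I              -1            I               1             -I              -1            I             
  chi_7          1             exp(-I*pi/4)    -I            exp(-3*I*pi/4)  -1            exp(3*I*pi/4)   I             exp(I*pi/4)   

Spot check: chi_4(3) = zeta_8^(4*3) = zeta_8^12 = -1.

Working: Z/8Z is abelian, so all 8 irreducible complex representations are 1-dimensional. They are given by chi_k(m) = zeta_8^(k*m) for k = 0,...,7. Row orthogonality: sum_m chi_k(m) conj(chi_l(m)) = 8 * [k = l].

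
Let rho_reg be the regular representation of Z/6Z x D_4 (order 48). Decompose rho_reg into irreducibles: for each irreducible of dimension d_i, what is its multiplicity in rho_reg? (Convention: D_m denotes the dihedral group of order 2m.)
Each irreducible V_i of dimension d_i appears with multiplicity d_i, i.e. rho_reg = (direct sum over all irreducibles V_i) d_i V_i. The irreducible dimensions for Z/6Z x D_4 are 1, 1, 1, 1, 1, 1, 1, 1, 1, 1, 1, 1, 1, 1, 1, 1, 1, 1, 1, 1, 1, 1, 1, 1, 2, 2, 2, 2, 2, 2: 24 irreducibles of dimension 1, each with multiplicity 1; 6 irreducibles of dimension 2, each with multiplicity 2. Total dimension 24*1*1 + 6*2*2 = 48 = |G|.

Solution. General theorem: in the regular representation of a finite group G, each irreducible appears with multiplicity equal to its dimension. Check: dim(rho_reg) = sum d_i^2 = 1 + 1 + 1 + 1 + 1 + 1 + 1 + 1 + 1 + 1 + 1 + 1 + 1 + 1 + 1 + 1 + 1 + 1 + 1 + 1 + 1 + 1 + 1 + 1 + 4 + 4 + 4 + 4 + 4 + 4 = 48 = |G|.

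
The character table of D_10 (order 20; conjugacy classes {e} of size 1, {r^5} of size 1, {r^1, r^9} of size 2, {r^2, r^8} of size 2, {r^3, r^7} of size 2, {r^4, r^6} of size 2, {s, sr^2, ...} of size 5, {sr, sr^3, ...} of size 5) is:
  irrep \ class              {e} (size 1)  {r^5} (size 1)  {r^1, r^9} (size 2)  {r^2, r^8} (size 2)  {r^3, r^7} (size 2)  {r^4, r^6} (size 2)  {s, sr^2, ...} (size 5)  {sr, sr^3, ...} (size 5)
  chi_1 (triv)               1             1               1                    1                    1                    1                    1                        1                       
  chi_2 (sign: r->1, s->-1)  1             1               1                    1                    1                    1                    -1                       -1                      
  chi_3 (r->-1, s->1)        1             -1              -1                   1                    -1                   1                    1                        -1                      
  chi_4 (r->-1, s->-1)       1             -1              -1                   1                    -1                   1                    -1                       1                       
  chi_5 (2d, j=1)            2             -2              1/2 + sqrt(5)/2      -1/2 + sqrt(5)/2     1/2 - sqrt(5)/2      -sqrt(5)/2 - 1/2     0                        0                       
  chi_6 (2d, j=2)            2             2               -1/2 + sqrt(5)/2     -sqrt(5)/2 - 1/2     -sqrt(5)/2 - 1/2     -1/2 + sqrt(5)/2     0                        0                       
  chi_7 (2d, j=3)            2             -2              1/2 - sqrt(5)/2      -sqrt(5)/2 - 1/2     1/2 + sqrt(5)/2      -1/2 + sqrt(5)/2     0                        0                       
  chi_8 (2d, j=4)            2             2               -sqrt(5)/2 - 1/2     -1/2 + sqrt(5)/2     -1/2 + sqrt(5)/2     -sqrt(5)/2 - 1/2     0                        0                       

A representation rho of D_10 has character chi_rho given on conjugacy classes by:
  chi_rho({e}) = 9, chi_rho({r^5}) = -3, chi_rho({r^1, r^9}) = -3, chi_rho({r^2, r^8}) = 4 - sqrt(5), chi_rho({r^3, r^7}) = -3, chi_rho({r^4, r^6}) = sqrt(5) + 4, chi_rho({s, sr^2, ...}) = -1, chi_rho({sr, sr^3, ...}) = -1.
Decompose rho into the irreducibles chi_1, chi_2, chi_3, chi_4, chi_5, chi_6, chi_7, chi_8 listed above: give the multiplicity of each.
Multiplicities: chi_1: 0, chi_2: 1, chi_3: 2, chi_4: 2, chi_5: 0, chi_6: 1, chi_7: 1, chi_8: 0.

Argument: Use <chi_rho, chi> = (1/|G|) sum_C |C| * chi_rho(C) * conj(chi(C)) with |G| = 20 for each irreducible chi in the table:
  <chi_rho, chi_1> = (1/20)[1*(9)*conj(1) + 1*(-3)*conj(1) + 2*(-3)*conj(1) + 2*(4 - sqrt(5))*conj(1) + 2*(-3)*conj(1) + 2*(sqrt(5) + 4)*conj(1) + 5*(-1)*conj(1) + 5*(-1)*conj(1)]
      = (1/20)[(9) + (-3) + (-6) + (8 - 2*sqrt(5)) + (-6) + (2*sqrt(5) + 8) + (-5) + (-5)] = 0/20 = 0
  <chi_rho, chi_2> = (1/20)[1*(9)*conj(1) + 1*(-3)*conj(1) + 2*(-3)*conj(1) + 2*(4 - sqrt(5))*conj(1) + 2*(-3)*conj(1) + 2*(sqrt(5) + 4)*conj(1) + 5*(-1)*conj(-1) + 5*(-1)*conj(-1)]
      = (1/20)[(9) + (-3) + (-6) + (8 - 2*sqrt(5)) + (-6) + (2*sqrt(5) + 8) + (5) + (5)] = 20/20 = 1
  <chi_rho, chi_3> = (1/20)[1*(9)*conj(1) + 1*(-3)*conj(-1) + 2*(-3)*conj(-1) + 2*(4 - sqrt(5))*conj(1) + 2*(-3)*conj(-1) + 2*(sqrt(5) + 4)*conj(1) + 5*(-1)*conj(1) + 5*(-1)*conj(-1)]
      = (1/20)[(9) + (3) + (6) + (8 - 2*sqrt(5)) + (6) + (2*sqrt(5) + 8) + (-5) + (5)] = 40/20 = 2
  <chi_rho, chi_4> = (1/20)[1*(9)*conj(1) + 1*(-3)*conj(-1) + 2*(-3)*conj(-1) + 2*(4 - sqrt(5))*conj(1) + 2*(-3)*conj(-1) + 2*(sqrt(5) + 4)*conj(1) + 5*(-1)*conj(-1) + 5*(-1)*conj(1)]
      = (1/20)[(9) + (3) + (6) + (8 - 2*sqrt(5)) + (6) + (2*sqrt(5) + 8) + (5) + (-5)] = 40/20 = 2
  <chi_rho, chi_5> = (1/20)[1*(9)*conj(2) + 1*(-3)*conj(-2) + 2*(-3)*conj(1/2 + sqrt(5)/2) + 2*(4 - sqrt(5))*conj(-1/2 + sqrt(5)/2) + 2*(-3)*conj(1/2 - sqrt(5)/2) + 2*(sqrt(5) + 4)*conj(-sqrt(5)/2 - 1/2) + 5*(-1)*conj(0) + 5*(-1)*conj(0)]
      = (1/20)[(18) + (6) + (-3*sqrt(5) - 3) + (-9 + 5*sqrt(5)) + (-3 + 3*sqrt(5)) + (-5*sqrt(5) - 9) + (0) + (0)] = 0/20 = 0
  <chi_rho, chi_6> = (1/20)[1*(9)*conj(2) + 1*(-3)*conj(2) + 2*(-3)*conj(-1/2 + sqrt(5)/2) + 2*(4 - sqrt(5))*conj(-sqrt(5)/2 - 1/2) + 2*(-3)*conj(-sqrt(5)/2 - 1/2) + 2*(sqrt(5) + 4)*conj(-1/2 + sqrt(5)/2) + 5*(-1)*conj(0) + 5*(-1)*conj(0)]
      = (1/20)[(18) + (-6) + (3 - 3*sqrt(5)) + (1 - 3*sqrt(5)) + (3 + 3*sqrt(5)) + (1 + 3*sqrt(5)) + (0) + (0)] = 20/20 = 1
  <chi_rho, chi_7> = (1/20)[1*(9)*conj(2) + 1*(-3)*conj(-2) + 2*(-3)*conj(1/2 - sqrt(5)/2) + 2*(4 - sqrt(5))*conj(-sqrt(5)/2 - 1/2) + 2*(-3)*conj(1/2 + sqrt(5)/2) + 2*(sqrt(5) + 4)*conj(-1/2 + sqrt(5)/2) + 5*(-1)*conj(0) + 5*(-1)*conj(0)]
      = (1/20)[(18) + (6) + (-3 + 3*sqrt(5)) + (1 - 3*sqrt(5)) + (-3*sqrt(5) - 3) + (1 + 3*sqrt(5)) + (0) + (0)] = 20/20 = 1
  <chi_rho, chi_8> = (1/20)[1*(9)*conj(2) + 1*(-3)*conj(2) + 2*(-3)*conj(-sqrt(5)/2 - 1/2) + 2*(4 - sqrt(5))*conj(-1/2 + sqrt(5)/2) + 2*(-3)*conj(-1/2 + sqrt(5)/2) + 2*(sqrt(5) + 4)*conj(-sqrt(5)/2 - 1/2) + 5*(-1)*conj(0) + 5*(-1)*conj(0)]
      = (1/20)[(18) + (-6) + (3 + 3*sqrt(5)) + (-9 + 5*sqrt(5)) + (3 - 3*sqrt(5)) + (-5*sqrt(5) - 9) + (0) + (0)] = 0/20 = 0
Dimension check: dim(rho) = sum (mult * dim) = 0*1 + 1*1 + 2*1 + 2*1 + 0*2 + 1*2 + 1*2 + 0*2 = 9 = chi_rho(e) = 9.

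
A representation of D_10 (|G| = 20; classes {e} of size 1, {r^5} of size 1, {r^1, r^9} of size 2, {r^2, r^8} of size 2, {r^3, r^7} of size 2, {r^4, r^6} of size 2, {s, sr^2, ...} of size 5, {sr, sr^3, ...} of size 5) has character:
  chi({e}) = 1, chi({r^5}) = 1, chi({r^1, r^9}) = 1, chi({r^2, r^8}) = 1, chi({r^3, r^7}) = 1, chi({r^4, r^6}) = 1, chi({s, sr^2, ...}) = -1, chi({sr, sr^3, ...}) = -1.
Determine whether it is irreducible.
Irreducible: <chi, chi> = 1.

Explanation: <chi, chi> = (1/|G|) sum_C |C| * |chi(C)|^2 = (1/20)[1*|1|^2 + 1*|1|^2 + 2*|1|^2 + 2*|1|^2 + 2*|1|^2 + 2*|1|^2 + 5*|-1|^2 + 5*|-1|^2]
  = (1/20)[(1) + (1) + (2) + (2) + (2) + (2) + (5) + (5)] = 20/20 = 1.
A character is irreducible iff <chi, chi> = 1, so this representation is irreducible.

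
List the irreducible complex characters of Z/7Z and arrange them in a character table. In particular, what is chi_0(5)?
Character table of Z/7Z (irreps indexed chi_0,...,chi_6 with chi_k(m) = zeta_7^(k*m), zeta_7 = exp(2*pi*i/7)):
  irrep \ class  {0} (size 1)  {1} (size 1)    {2} (size 1)    {3} (size 1)    {4} (size 1)    {5} (size 1)    {6} (size 1)  
  chi_0          1             1               1               1               1               1               1             
  chi_1          1             exp(2*I*pi/7)   exp(4*I*pi/7)   exp(6*I*pi/7)   exp(-6*I*pi/7)  exp(-4*I*pi/7)  exp(-2*I*pi/7)
  chi_2          1             exp(4*I*pi/7)   exp(-6*I*pi/7)  exp(-2*I*pi/7)  exp(2*I*pi/7)   exp(6*I*pi/7)   exp(-4*I*pi/7)
  chi_3          1             exp(6*I*pi/7)   exp(-2*I*pi/7)  exp(4*I*pi/7)   exp(-4*I*pi/7)  exp(2*I*pi/7)   exp(-6*I*pi/7)
  chi_4          1             exp(-6*I*pi/7)  exp(2*I*pi/7)   exp(-4*I*pi/7)  exp(4*I*pi/7)   exp(-2*I*pi/7)  exp(6*I*pi/7) 
  chi_5          1             exp(-4*I*pi/7)  exp(6*I*pi/7)   exp(2*I*pi/7)   exp(-2*I*pi/7)  exp(-6*I*pi/7)  exp(4*I*pi/7) 
  chi_6          1             exp(-2*I*pi/7)  exp(-4*I*pi/7)  exp(-6*I*pi/7)  exp(6*I*pi/7)   exp(4*I*pi/7)   exp(2*I*pi/7) 

Spot check: chi_0(5) = zeta_7^(0*5) = zeta_7^0 = 1.

Why: Z/7Z is abelian, so all 7 irreducible complex representations are 1-dimensional. They are given by chi_k(m) = zeta_7^(k*m) for k = 0,...,6. Row orthogonality: sum_m chi_k(m) conj(chi_l(m)) = 7 * [k = l].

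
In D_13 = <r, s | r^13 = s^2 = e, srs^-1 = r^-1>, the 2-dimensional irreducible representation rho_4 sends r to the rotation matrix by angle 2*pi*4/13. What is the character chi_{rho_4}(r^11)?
chi_{rho_4}(r^11) = 2*cos(2*pi*4*11/13) = -2*cos(3*pi/13)

Working: rho_4(r^11) is rotation by angle 2*pi*4*11/13, whose trace is 2*cos(2*pi*4*11/13) = -2*cos(3*pi/13).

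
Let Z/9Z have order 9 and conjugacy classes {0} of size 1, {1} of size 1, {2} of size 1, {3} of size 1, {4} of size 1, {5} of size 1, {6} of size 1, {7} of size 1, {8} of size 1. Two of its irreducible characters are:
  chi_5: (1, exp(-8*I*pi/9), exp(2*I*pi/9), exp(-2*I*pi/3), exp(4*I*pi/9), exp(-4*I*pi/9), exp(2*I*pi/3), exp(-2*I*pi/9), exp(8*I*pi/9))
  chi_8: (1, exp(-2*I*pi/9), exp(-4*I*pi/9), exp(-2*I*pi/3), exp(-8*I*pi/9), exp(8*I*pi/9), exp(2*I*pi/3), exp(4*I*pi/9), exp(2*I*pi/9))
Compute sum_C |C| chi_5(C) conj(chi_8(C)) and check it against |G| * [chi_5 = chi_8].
Sum = 0; so <chi_5, chi_8> = 0 (distinct irreducibles are orthogonal).

Compute term by term over conjugacy classes (|C| * chi_5(C) * conj(chi_8(C))):
  1*(1)*conj(1) + 1*(exp(-8*I*pi/9))*conj(exp(-2*I*pi/9)) + 1*(exp(2*I*pi/9))*conj(exp(-4*I*pi/9)) + 1*(exp(-2*I*pi/3))*conj(exp(-2*I*pi/3)) + 1*(exp(4*I*pi/9))*conj(exp(-8*I*pi/9)) + 1*(exp(-4*I*pi/9))*conj(exp(8*I*pi/9)) + 1*(exp(2*I*pi/3))*conj(exp(2*I*pi/3)) + 1*(exp(-2*I*pi/9))*conj(exp(4*I*pi/9)) + 1*(exp(8*I*pi/9))*conj(exp(2*I*pi/9))
  = (1) + (exp(-2*I*pi/3)) + (exp(2*I*pi/3)) + (1) + (exp(-2*I*pi/3)) + (exp(2*I*pi/3)) + (1) + (exp(-2*I*pi/3)) + (exp(2*I*pi/3))
  = 0.
(Exp terms are combined using exp(i*s)*conj(exp(i*t)) = exp(i*(s-t)), and sums of them are collapsed using the identity that for every m > 1 the m distinct m-th roots of unity sum to 0, e.g. 1 + exp(2*I*pi/3) + exp(-2*I*pi/3) = 0.)
Dividing by |G| = 9 gives 0/9 = 0, matching the row-orthogonality relation <chi_5, chi_8> = [chi_5 = chi_8].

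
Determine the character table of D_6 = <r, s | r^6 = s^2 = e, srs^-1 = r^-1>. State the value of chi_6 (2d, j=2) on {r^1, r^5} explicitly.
Conjugacy classes: {e} of size 1, {r^3} of size 1, {r^1, r^5} of size 2, {r^2, r^4} of size 2, {s, sr^2, ...} of size 3, {sr, sr^3, ...} of size 3.
Character table:
  irrep \ class              {e} (size 1)  {r^3} (size 1)  {r^1, r^5} (size 2)  {r^2, r^4} (size 2)  {s, sr^2, ...} (size 3)  {sr, sr^3, ...} (size 3)
  chi_1 (triv)               1             1               1                    1                    1                        1                       
  chi_2 (sign: r->1, s->-1)  1             1               1                    1                    -1                       -1                      
  chi_3 (r->-1, s->1)        1             -1              -1                   1                    1                        -1                      
  chi_4 (r->-1, s->-1)       1             -1              -1                   1                    -1                       1                       
  chi_5 (2d, j=1)            2             -2              1                    -1                   0                        0                       
  chi_6 (2d, j=2)            2             2               -1                   -1                   0                        0                       

Spot check: chi_6 (2d, j=2) on {r^1, r^5} = -1.

D_6 has order 2*6 = 12 with 6 conjugacy classes, hence 6 irreducibles. Sum of squared dims 1 + 1 + 1 + 1 + 4 + 4 = 12 = |G|. Linear characters come from the abelianisation; the 2-dimensional irreps have character r^k -> 2*cos(2*pi*j*k/6), reflections -> 0.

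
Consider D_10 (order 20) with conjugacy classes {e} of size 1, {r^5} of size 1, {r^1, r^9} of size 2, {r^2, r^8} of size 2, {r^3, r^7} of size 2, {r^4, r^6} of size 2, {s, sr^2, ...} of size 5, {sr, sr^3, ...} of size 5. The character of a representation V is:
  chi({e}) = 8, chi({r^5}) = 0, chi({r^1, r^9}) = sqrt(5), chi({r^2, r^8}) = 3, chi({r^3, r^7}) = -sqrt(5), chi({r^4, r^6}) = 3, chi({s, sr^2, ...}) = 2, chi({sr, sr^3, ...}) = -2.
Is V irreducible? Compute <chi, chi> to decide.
Not irreducible (reducible): <chi, chi> = 8 > 1.

Details: <chi, chi> = (1/|G|) sum_C |C| * |chi(C)|^2 = (1/20)[1*|8|^2 + 1*|0|^2 + 2*|sqrt(5)|^2 + 2*|3|^2 + 2*|-sqrt(5)|^2 + 2*|3|^2 + 5*|2|^2 + 5*|-2|^2]
  = (1/20)[(64) + (0) + (10) + (18) + (10) + (18) + (20) + (20)] = 160/20 = 8.
A character is irreducible iff <chi, chi> = 1, so this representation is reducible.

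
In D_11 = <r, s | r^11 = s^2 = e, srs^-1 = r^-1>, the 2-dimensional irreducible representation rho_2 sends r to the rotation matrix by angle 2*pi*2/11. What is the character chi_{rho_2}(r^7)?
chi_{rho_2}(r^7) = 2*cos(2*pi*2*7/11) = -2*cos(5*pi/11)

rho_2(r^7) is rotation by angle 2*pi*2*7/11, whose trace is 2*cos(2*pi*2*7/11) = -2*cos(5*pi/11).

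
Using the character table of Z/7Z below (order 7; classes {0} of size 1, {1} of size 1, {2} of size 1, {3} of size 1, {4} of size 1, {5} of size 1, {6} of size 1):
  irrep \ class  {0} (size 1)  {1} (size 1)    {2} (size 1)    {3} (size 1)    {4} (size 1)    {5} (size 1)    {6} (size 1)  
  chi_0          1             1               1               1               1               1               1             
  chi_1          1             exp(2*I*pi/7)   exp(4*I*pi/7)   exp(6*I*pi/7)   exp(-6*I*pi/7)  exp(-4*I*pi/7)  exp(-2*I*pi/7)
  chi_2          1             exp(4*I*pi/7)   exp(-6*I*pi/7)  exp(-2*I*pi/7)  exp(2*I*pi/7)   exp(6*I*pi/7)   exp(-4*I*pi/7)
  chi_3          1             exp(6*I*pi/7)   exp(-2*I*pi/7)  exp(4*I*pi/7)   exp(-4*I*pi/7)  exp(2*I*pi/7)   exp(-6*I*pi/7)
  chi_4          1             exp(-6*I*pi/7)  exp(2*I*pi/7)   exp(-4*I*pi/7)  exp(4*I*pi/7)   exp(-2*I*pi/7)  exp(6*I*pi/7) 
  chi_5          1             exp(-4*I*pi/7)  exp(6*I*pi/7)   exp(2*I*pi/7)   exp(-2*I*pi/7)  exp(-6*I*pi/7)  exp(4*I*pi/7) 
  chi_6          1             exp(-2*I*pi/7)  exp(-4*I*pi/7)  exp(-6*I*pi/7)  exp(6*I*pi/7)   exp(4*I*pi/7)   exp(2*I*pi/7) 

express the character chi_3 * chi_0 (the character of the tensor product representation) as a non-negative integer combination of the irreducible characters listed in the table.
chi_3 tensor chi_0 = chi_3 (all other irreducibles have multiplicity 0).

Details: The character of a tensor product is the pointwise product (chi_3 * chi_0)(C) = chi_3(C) * chi_0(C):
  {0}: (1)*(1), {1}: (exp(6*I*pi/7))*(1), {2}: (exp(-2*I*pi/7))*(1), {3}: (exp(4*I*pi/7))*(1), {4}: (exp(-4*I*pi/7))*(1), {5}: (exp(2*I*pi/7))*(1), {6}: (exp(-6*I*pi/7))*(1)
so (chi_3 * chi_0) takes values
  {0} -> 1, {1} -> exp(6*I*pi/7), {2} -> exp(-2*I*pi/7), {3} -> exp(4*I*pi/7), {4} -> exp(-4*I*pi/7), {5} -> exp(2*I*pi/7), {6} -> exp(-6*I*pi/7).
Now take the inner product of this character with each irreducible chi from the table, <chi_3*chi_0, chi> = (1/7) sum_C |C| (chi_3*chi_0)(C) conj(chi(C)):
  <chi_3*chi_0, chi_0> = (1/7)[1*(1)*conj(1) + 1*(exp(6*I*pi/7))*conj(1) + 1*(exp(-2*I*pi/7))*conj(1) + 1*(exp(4*I*pi/7))*conj(1) + 1*(exp(-4*I*pi/7))*conj(1) + 1*(exp(2*I*pi/7))*conj(1) + 1*(exp(-6*I*pi/7))*conj(1)]
      = (1/7)[(1) + (exp(6*I*pi/7)) + (exp(-2*I*pi/7)) + (exp(4*I*pi/7)) + (exp(-4*I*pi/7)) + (exp(2*I*pi/7)) + (exp(-6*I*pi/7))] = 0/7 = 0
  <chi_3*chi_0, chi_1> = (1/7)[1*(1)*conj(1) + 1*(exp(6*I*pi/7))*conj(exp(2*I*pi/7)) + 1*(exp(-2*I*pi/7))*conj(exp(4*I*pi/7)) + 1*(exp(4*I*pi/7))*conj(exp(6*I*pi/7)) + 1*(exp(-4*I*pi/7))*conj(exp(-6*I*pi/7)) + 1*(exp(2*I*pi/7))*conj(exp(-4*I*pi/7)) + 1*(exp(-6*I*pi/7))*conj(exp(-2*I*pi/7))]
      = (1/7)[(1) + (exp(4*I*pi/7)) + (exp(-6*I*pi/7)) + (exp(-2*I*pi/7)) + (exp(2*I*pi/7)) + (exp(6*I*pi/7)) + (exp(-4*I*pi/7))] = 0/7 = 0
  <chi_3*chi_0, chi_2> = (1/7)[1*(1)*conj(1) + 1*(exp(6*I*pi/7))*conj(exp(4*I*pi/7)) + 1*(exp(-2*I*pi/7))*conj(exp(-6*I*pi/7)) + 1*(exp(4*I*pi/7))*conj(exp(-2*I*pi/7)) + 1*(exp(-4*I*pi/7))*conj(exp(2*I*pi/7)) + 1*(exp(2*I*pi/7))*conj(exp(6*I*pi/7)) + 1*(exp(-6*I*pi/7))*conj(exp(-4*I*pi/7))]
      = (1/7)[(1) + (exp(2*I*pi/7)) + (exp(4*I*pi/7)) + (exp(6*I*pi/7)) + (exp(-6*I*pi/7)) + (exp(-4*I*pi/7)) + (exp(-2*I*pi/7))] = 0/7 = 0
  <chi_3*chi_0, chi_3> = (1/7)[1*(1)*conj(1) + 1*(exp(6*I*pi/7))*conj(exp(6*I*pi/7)) + 1*(exp(-2*I*pi/7))*conj(exp(-2*I*pi/7)) + 1*(exp(4*I*pi/7))*conj(exp(4*I*pi/7)) + 1*(exp(-4*I*pi/7))*conj(exp(-4*I*pi/7)) + 1*(exp(2*I*pi/7))*conj(exp(2*I*pi/7)) + 1*(exp(-6*I*pi/7))*conj(exp(-6*I*pi/7))]
      = (1/7)[(1) + (1) + (1) + (1) + (1) + (1) + (1)] = 7/7 = 1
  <chi_3*chi_0, chi_4> = (1/7)[1*(1)*conj(1) + 1*(exp(6*I*pi/7))*conj(exp(-6*I*pi/7)) + 1*(exp(-2*I*pi/7))*conj(exp(2*I*pi/7)) + 1*(exp(4*I*pi/7))*conj(exp(-4*I*pi/7)) + 1*(exp(-4*I*pi/7))*conj(exp(4*I*pi/7)) + 1*(exp(2*I*pi/7))*conj(exp(-2*I*pi/7)) + 1*(exp(-6*I*pi/7))*conj(exp(6*I*pi/7))]
      = (1/7)[(1) + (exp(-2*I*pi/7)) + (exp(-4*I*pi/7)) + (exp(-6*I*pi/7)) + (exp(6*I*pi/7)) + (exp(4*I*pi/7)) + (exp(2*I*pi/7))] = 0/7 = 0
  <chi_3*chi_0, chi_5> = (1/7)[1*(1)*conj(1) + 1*(exp(6*I*pi/7))*conj(exp(-4*I*pi/7)) + 1*(exp(-2*I*pi/7))*conj(exp(6*I*pi/7)) + 1*(exp(4*I*pi/7))*conj(exp(2*I*pi/7)) + 1*(exp(-4*I*pi/7))*conj(exp(-2*I*pi/7)) + 1*(exp(2*I*pi/7))*conj(exp(-6*I*pi/7)) + 1*(exp(-6*I*pi/7))*conj(exp(4*I*pi/7))]
      = (1/7)[(1) + (exp(-4*I*pi/7)) + (exp(6*I*pi/7)) + (exp(2*I*pi/7)) + (exp(-2*I*pi/7)) + (exp(-6*I*pi/7)) + (exp(4*I*pi/7))] = 0/7 = 0
  <chi_3*chi_0, chi_6> = (1/7)[1*(1)*conj(1) + 1*(exp(6*I*pi/7))*conj(exp(-2*I*pi/7)) + 1*(exp(-2*I*pi/7))*conj(exp(-4*I*pi/7)) + 1*(exp(4*I*pi/7))*conj(exp(-6*I*pi/7)) + 1*(exp(-4*I*pi/7))*conj(exp(6*I*pi/7)) + 1*(exp(2*I*pi/7))*conj(exp(4*I*pi/7)) + 1*(exp(-6*I*pi/7))*conj(exp(2*I*pi/7))]
      = (1/7)[(1) + (exp(-6*I*pi/7)) + (exp(2*I*pi/7)) + (exp(-4*I*pi/7)) + (exp(4*I*pi/7)) + (exp(-2*I*pi/7)) + (exp(6*I*pi/7))] = 0/7 = 0
(Exp terms are combined using exp(i*s)*conj(exp(i*t)) = exp(i*(s-t)), and sums of them are collapsed using the identity that for every m > 1 the m distinct m-th roots of unity sum to 0, e.g. 1 + exp(2*I*pi/3) + exp(-2*I*pi/3) = 0.)
Hence the multiplicities are chi_3: 1. Dimension check: dim(chi_3)*dim(chi_0) = 1*1 = 1 and sum (mult * dim) = 1*1 = 1.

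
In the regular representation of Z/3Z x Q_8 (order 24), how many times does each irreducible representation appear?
Each irreducible V_i of dimension d_i appears with multiplicity d_i, i.e. rho_reg = (direct sum over all irreducibles V_i) d_i V_i. The irreducible dimensions for Z/3Z x Q_8 are 1, 1, 1, 1, 1, 1, 1, 1, 1, 1, 1, 1, 2, 2, 2: 12 irreducibles of dimension 1, each with multiplicity 1; 3 irreducibles of dimension 2, each with multiplicity 2. Total dimension 12*1*1 + 3*2*2 = 24 = |G|.

Argument: General theorem: in the regular representation of a finite group G, each irreducible appears with multiplicity equal to its dimension. Check: dim(rho_reg) = sum d_i^2 = 1 + 1 + 1 + 1 + 1 + 1 + 1 + 1 + 1 + 1 + 1 + 1 + 4 + 4 + 4 = 24 = |G|.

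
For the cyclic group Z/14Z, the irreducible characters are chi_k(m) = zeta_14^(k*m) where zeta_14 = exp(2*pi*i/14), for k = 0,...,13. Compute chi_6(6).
chi_6(6) = zeta_14^36 = exp(-6*I*pi/7)

Details: chi_6(6) = zeta_14^(6*6) = zeta_14^36. Since zeta_14^14 = 1, this equals zeta_14^8 = exp(2*pi*i*8/14) = exp(-6*I*pi/7).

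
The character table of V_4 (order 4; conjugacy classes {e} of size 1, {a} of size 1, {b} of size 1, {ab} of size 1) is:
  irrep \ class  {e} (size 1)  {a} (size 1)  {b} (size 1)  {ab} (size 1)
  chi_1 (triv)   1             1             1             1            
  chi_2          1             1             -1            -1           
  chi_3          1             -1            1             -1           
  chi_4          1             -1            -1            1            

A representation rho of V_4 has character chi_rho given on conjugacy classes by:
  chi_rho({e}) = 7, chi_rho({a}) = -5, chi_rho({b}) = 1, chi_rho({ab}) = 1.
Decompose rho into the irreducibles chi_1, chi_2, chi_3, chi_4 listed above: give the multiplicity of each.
Multiplicities: chi_1: 1, chi_2: 0, chi_3: 3, chi_4: 3.

Proof sketch: Use <chi_rho, chi> = (1/|G|) sum_C |C| * chi_rho(C) * conj(chi(C)) with |G| = 4 for each irreducible chi in the table:
  <chi_rho, chi_1> = (1/4)[1*(7)*conj(1) + 1*(-5)*conj(1) + 1*(1)*conj(1) + 1*(1)*conj(1)]
      = (1/4)[(7) + (-5) + (1) + (1)] = 4/4 = 1
  <chi_rho, chi_2> = (1/4)[1*(7)*conj(1) + 1*(-5)*conj(1) + 1*(1)*conj(-1) + 1*(1)*conj(-1)]
      = (1/4)[(7) + (-5) + (-1) + (-1)] = 0/4 = 0
  <chi_rho, chi_3> = (1/4)[1*(7)*conj(1) + 1*(-5)*conj(-1) + 1*(1)*conj(1) + 1*(1)*conj(-1)]
      = (1/4)[(7) + (5) + (1) + (-1)] = 12/4 = 3
  <chi_rho, chi_4> = (1/4)[1*(7)*conj(1) + 1*(-5)*conj(-1) + 1*(1)*conj(-1) + 1*(1)*conj(1)]
      = (1/4)[(7) + (5) + (-1) + (1)] = 12/4 = 3
Dimension check: dim(rho) = sum (mult * dim) = 1*1 + 0*1 + 3*1 + 3*1 = 7 = chi_rho(e) = 7.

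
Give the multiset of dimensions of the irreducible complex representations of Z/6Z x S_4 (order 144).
Dimensions: 1, 1, 1, 1, 1, 1, 1, 1, 1, 1, 1, 1, 2, 2, 2, 2, 2, 2, 3, 3, 3, 3, 3, 3, 3, 3, 3, 3, 3, 3

Details: There are 30 irreducibles (= number of conjugacy classes). Their dimensions d_i satisfy sum d_i^2 = |G| = 144: 1 + 1 + 1 + 1 + 1 + 1 + 1 + 1 + 1 + 1 + 1 + 1 + 4 + 4 + 4 + 4 + 4 + 4 + 9 + 9 + 9 + 9 + 9 + 9 + 9 + 9 + 9 + 9 + 9 + 9 = 144. (For the product with Z/6Z: each of the 6 1-dim characters of Z/6Z tensors with each irrep of S_4, giving 6 copies of each S_4-dimension.)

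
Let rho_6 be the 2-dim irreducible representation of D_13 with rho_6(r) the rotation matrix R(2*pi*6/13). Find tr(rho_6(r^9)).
chi_{rho_6}(r^9) = 2*cos(2*pi*6*9/13) = 2*cos(108*pi/13)

Solution. rho_6(r^9) is rotation by angle 2*pi*6*9/13, whose trace is 2*cos(2*pi*6*9/13) = 2*cos(108*pi/13).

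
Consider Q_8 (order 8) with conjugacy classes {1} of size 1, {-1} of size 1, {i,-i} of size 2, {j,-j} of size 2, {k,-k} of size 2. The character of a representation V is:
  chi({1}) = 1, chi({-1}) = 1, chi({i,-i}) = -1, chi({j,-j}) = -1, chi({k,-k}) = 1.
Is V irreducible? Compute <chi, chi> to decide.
Irreducible: <chi, chi> = 1.

Reasoning: <chi, chi> = (1/|G|) sum_C |C| * |chi(C)|^2 = (1/8)[1*|1|^2 + 1*|1|^2 + 2*|-1|^2 + 2*|-1|^2 + 2*|1|^2]
  = (1/8)[(1) + (1) + (2) + (2) + (2)] = 8/8 = 1.
A character is irreducible iff <chi, chi> = 1, so this representation is irreducible.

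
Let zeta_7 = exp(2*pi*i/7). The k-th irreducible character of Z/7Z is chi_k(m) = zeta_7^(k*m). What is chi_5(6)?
chi_5(6) = zeta_7^30 = exp(4*I*pi/7)

Argument: chi_5(6) = zeta_7^(5*6) = zeta_7^30. Since zeta_7^7 = 1, this equals zeta_7^2 = exp(2*pi*i*2/7) = exp(4*I*pi/7).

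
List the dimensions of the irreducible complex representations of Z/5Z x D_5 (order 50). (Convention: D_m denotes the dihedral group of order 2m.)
Dimensions: 1, 1, 1, 1, 1, 1, 1, 1, 1, 1, 2, 2, 2, 2, 2, 2, 2, 2, 2, 2

Justification: There are 20 irreducibles (= number of conjugacy classes). Their dimensions d_i satisfy sum d_i^2 = |G| = 50: 1 + 1 + 1 + 1 + 1 + 1 + 1 + 1 + 1 + 1 + 4 + 4 + 4 + 4 + 4 + 4 + 4 + 4 + 4 + 4 = 50. (For the product with Z/5Z: each of the 5 1-dim characters of Z/5Z tensors with each irrep of D_5, giving 5 copies of each D_5-dimension.)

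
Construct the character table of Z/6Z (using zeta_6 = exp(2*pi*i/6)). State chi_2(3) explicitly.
Character table of Z/6Z (irreps indexed chi_0,...,chi_5 with chi_k(m) = zeta_6^(k*m), zeta_6 = exp(2*pi*i/6)):
  irrep \ class  {0} (size 1)  {1} (size 1)    {2} (size 1)    {3} (size 1)  {4} (size 1)    {5} (size 1)  
  chi_0          1             1               1               1             1               1             
  chi_1          1             exp(I*pi/3)     exp(2*I*pi/3)   -1            exp(-2*I*pi/3)  exp(-I*pi/3)  
  chi_2          1             exp(2*I*pi/3)   exp(-2*I*pi/3)  1             exp(2*I*pi/3)   exp(-2*I*pi/3)
  chi_3          1             -1              1               -1            1               -1            
  chi_4          1             exp(-2*I*pi/3)  exp(2*I*pi/3)   1             exp(-2*I*pi/3)  exp(2*I*pi/3) 
  chi_5          1             exp(-I*pi/3)    exp(-2*I*pi/3)  -1            exp(2*I*pi/3)   exp(I*pi/3)   

Spot check: chi_2(3) = zeta_6^(2*3) = zeta_6^6 = 1.

Details: Z/6Z is abelian, so all 6 irreducible complex representations are 1-dimensional. They are given by chi_k(m) = zeta_6^(k*m) for k = 0,...,5. Row orthogonality: sum_m chi_k(m) conj(chi_l(m)) = 6 * [k = l].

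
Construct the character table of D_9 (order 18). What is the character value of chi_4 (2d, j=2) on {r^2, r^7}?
Conjugacy classes: {e} of size 1, {r^1, r^8} of size 2, {r^2, r^7} of size 2, {r^3, r^6} of size 2, {r^4, r^5} of size 2, {s, sr, ..., sr^8} of size 9.
Character table:
  irrep \ class              {e} (size 1)  {r^1, r^8} (size 2)  {r^2, r^7} (size 2)  {r^3, r^6} (size 2)  {r^4, r^5} (size 2)  {s, sr, ..., sr^8} (size 9)
  chi_1 (triv)               1             1                    1                    1                    1                    1                          
  chi_2 (sign: r->1, s->-1)  1             1                    1                    1                    1                    -1                         
  chi_3 (2d, j=1)            2             2*cos(2*pi/9)        2*cos(4*pi/9)        -1                   -2*cos(pi/9)         0                          
  chi_4 (2d, j=2)            2             2*cos(4*pi/9)        -2*cos(pi/9)         -1                   2*cos(2*pi/9)        0                          
  chi_5 (2d, j=3)            2             -1                   -1                   2                    -1                   0                          
  chi_6 (2d, j=4)            2             -2*cos(pi/9)         2*cos(2*pi/9)        -1                   2*cos(4*pi/9)        0                          

Spot check: chi_4 (2d, j=2) on {r^2, r^7} = -2*cos(pi/9).

Argument: D_9 has order 2*9 = 18 with 6 conjugacy classes, hence 6 irreducibles. Sum of squared dims 1 + 1 + 4 + 4 + 4 + 4 = 18 = |G|. Linear characters come from the abelianisation; the 2-dimensional irreps have character r^k -> 2*cos(2*pi*j*k/9), reflections -> 0.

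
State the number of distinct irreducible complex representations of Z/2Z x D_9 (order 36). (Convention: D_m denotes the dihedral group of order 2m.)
12

Argument: The number of irreducible complex representations of a finite group equals its number of conjugacy classes. For a direct product, #classes(G x H) = #classes(G) * #classes(H). Z/2Z has 2 classes (abelian), D_9 has 6 classes, so 2 * 6 = 12, so Z/2Z x D_9 (order 36) has exactly 12 irreducible complex representations.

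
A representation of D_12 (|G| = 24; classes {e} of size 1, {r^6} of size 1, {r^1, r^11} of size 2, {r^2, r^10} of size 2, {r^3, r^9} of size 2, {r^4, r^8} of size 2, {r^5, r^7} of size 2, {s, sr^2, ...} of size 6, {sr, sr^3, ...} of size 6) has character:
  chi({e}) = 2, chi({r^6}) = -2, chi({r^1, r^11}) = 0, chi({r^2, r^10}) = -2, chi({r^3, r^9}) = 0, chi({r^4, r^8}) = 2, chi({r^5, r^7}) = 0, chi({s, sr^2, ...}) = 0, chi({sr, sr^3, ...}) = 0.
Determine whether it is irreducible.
Irreducible: <chi, chi> = 1.

Solution. <chi, chi> = (1/|G|) sum_C |C| * |chi(C)|^2 = (1/24)[1*|2|^2 + 1*|-2|^2 + 2*|0|^2 + 2*|-2|^2 + 2*|0|^2 + 2*|2|^2 + 2*|0|^2 + 6*|0|^2 + 6*|0|^2]
  = (1/24)[(4) + (4) + (0) + (8) + (0) + (8) + (0) + (0) + (0)] = 24/24 = 1.
A character is irreducible iff <chi, chi> = 1, so this representation is irreducible.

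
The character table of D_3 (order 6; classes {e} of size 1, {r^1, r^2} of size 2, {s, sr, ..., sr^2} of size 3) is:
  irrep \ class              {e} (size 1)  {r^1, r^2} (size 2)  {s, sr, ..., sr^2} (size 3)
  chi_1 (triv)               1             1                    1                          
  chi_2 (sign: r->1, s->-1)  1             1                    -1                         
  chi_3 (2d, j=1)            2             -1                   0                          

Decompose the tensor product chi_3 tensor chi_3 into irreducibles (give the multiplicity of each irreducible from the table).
chi_3 tensor chi_3 = chi_1 + chi_2 + chi_3 (all other irreducibles have multiplicity 0).

Working: The character of a tensor product is the pointwise product (chi_3 * chi_3)(C) = chi_3(C) * chi_3(C):
  {e}: (2)*(2), {r^1, r^2}: (-1)*(-1), {s, sr, ..., sr^2}: (0)*(0)
so (chi_3 * chi_3) takes values
  {e} -> 4, {r^1, r^2} -> 1, {s, sr, ..., sr^2} -> 0.
Now take the inner product of this character with each irreducible chi from the table, <chi_3*chi_3, chi> = (1/6) sum_C |C| (chi_3*chi_3)(C) conj(chi(C)):
  <chi_3*chi_3, chi_1> = (1/6)[1*(4)*conj(1) + 2*(1)*conj(1) + 3*(0)*conj(1)]
      = (1/6)[(4) + (2) + (0)] = 6/6 = 1
  <chi_3*chi_3, chi_2> = (1/6)[1*(4)*conj(1) + 2*(1)*conj(1) + 3*(0)*conj(-1)]
      = (1/6)[(4) + (2) + (0)] = 6/6 = 1
  <chi_3*chi_3, chi_3> = (1/6)[1*(4)*conj(2) + 2*(1)*conj(-1) + 3*(0)*conj(0)]
      = (1/6)[(8) + (-2) + (0)] = 6/6 = 1
Hence the multiplicities are chi_1: 1, chi_2: 1, chi_3: 1. Dimension check: dim(chi_3)*dim(chi_3) = 2*2 = 4 and sum (mult * dim) = 1*1 + 1*1 + 1*2 = 4.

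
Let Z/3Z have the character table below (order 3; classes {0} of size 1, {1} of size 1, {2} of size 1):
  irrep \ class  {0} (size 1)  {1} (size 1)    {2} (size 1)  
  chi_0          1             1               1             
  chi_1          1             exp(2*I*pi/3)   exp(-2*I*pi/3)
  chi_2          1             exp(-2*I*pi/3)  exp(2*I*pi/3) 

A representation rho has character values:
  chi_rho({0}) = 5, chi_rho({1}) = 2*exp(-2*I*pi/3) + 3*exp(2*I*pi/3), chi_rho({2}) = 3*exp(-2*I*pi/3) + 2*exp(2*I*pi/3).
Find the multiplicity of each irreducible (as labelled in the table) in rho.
Multiplicities: chi_0: 0, chi_1: 3, chi_2: 2.

Justification: Use <chi_rho, chi> = (1/|G|) sum_C |C| * chi_rho(C) * conj(chi(C)) with |G| = 3 for each irreducible chi in the table:
  <chi_rho, chi_0> = (1/3)[1*(5)*conj(1) + 1*(2*exp(-2*I*pi/3) + 3*exp(2*I*pi/3))*conj(1) + 1*(3*exp(-2*I*pi/3) + 2*exp(2*I*pi/3))*conj(1)]
      = (1/3)[(5) + (2*exp(-2*I*pi/3) + 3*exp(2*I*pi/3)) + (3*exp(-2*I*pi/3) + 2*exp(2*I*pi/3))] = 0/3 = 0
  <chi_rho, chi_1> = (1/3)[1*(5)*conj(1) + 1*(2*exp(-2*I*pi/3) + 3*exp(2*I*pi/3))*conj(exp(2*I*pi/3)) + 1*(3*exp(-2*I*pi/3) + 2*exp(2*I*pi/3))*conj(exp(-2*I*pi/3))]
      = (1/3)[(5) + (3 + 2*exp(2*I*pi/3)) + (3 + 2*exp(-2*I*pi/3))] = 9/3 = 3
  <chi_rho, chi_2> = (1/3)[1*(5)*conj(1) + 1*(2*exp(-2*I*pi/3) + 3*exp(2*I*pi/3))*conj(exp(-2*I*pi/3)) + 1*(3*exp(-2*I*pi/3) + 2*exp(2*I*pi/3))*conj(exp(2*I*pi/3))]
      = (1/3)[(5) + (2 + 3*exp(-2*I*pi/3)) + (2 + 3*exp(2*I*pi/3))] = 6/3 = 2
(Exp terms are combined using exp(i*s)*conj(exp(i*t)) = exp(i*(s-t)), and sums of them are collapsed using the identity that for every m > 1 the m distinct m-th roots of unity sum to 0, e.g. 1 + exp(2*I*pi/3) + exp(-2*I*pi/3) = 0.)
Dimension check: dim(rho) = sum (mult * dim) = 0*1 + 3*1 + 2*1 = 5 = chi_rho(e) = 5.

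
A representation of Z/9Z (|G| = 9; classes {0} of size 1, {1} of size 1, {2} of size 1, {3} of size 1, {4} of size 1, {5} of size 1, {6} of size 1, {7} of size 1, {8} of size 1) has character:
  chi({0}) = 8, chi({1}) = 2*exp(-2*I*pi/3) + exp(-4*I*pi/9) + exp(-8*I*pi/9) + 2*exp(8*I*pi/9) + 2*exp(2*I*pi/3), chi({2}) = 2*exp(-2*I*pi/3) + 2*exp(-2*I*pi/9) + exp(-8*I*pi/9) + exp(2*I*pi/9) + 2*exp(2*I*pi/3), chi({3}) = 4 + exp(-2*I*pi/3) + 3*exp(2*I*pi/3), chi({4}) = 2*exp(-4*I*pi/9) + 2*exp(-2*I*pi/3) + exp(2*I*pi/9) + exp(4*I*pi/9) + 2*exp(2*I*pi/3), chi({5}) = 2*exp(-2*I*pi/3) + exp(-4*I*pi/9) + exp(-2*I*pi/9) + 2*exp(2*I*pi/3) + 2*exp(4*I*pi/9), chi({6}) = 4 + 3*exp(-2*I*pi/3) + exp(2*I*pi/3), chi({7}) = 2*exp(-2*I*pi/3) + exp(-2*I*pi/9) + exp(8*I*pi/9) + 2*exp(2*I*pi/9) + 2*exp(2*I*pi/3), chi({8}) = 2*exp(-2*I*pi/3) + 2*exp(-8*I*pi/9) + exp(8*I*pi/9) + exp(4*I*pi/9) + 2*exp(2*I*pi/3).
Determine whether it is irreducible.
Not irreducible (reducible): <chi, chi> = 14 > 1.

Solution. <chi, chi> = (1/|G|) sum_C |C| * |chi(C)|^2 = (1/9)[1*|8|^2 + 1*|2*exp(-2*I*pi/3) + exp(-4*I*pi/9) + exp(-8*I*pi/9) + 2*exp(8*I*pi/9) + 2*exp(2*I*pi/3)|^2 + 1*|2*exp(-2*I*pi/3) + 2*exp(-2*I*pi/9) + exp(-8*I*pi/9) + exp(2*I*pi/9) + 2*exp(2*I*pi/3)|^2 + 1*|4 + exp(-2*I*pi/3) + 3*exp(2*I*pi/3)|^2 + 1*|2*exp(-4*I*pi/9) + 2*exp(-2*I*pi/3) + exp(2*I*pi/9) + exp(4*I*pi/9) + 2*exp(2*I*pi/3)|^2 + 1*|2*exp(-2*I*pi/3) + exp(-4*I*pi/9) + exp(-2*I*pi/9) + 2*exp(2*I*pi/3) + 2*exp(4*I*pi/9)|^2 + 1*|4 + 3*exp(-2*I*pi/3) + exp(2*I*pi/3)|^2 + 1*|2*exp(-2*I*pi/3) + exp(-2*I*pi/9) + exp(8*I*pi/9) + 2*exp(2*I*pi/9) + 2*exp(2*I*pi/3)|^2 + 1*|2*exp(-2*I*pi/3) + 2*exp(-8*I*pi/9) + exp(8*I*pi/9) + exp(4*I*pi/9) + 2*exp(2*I*pi/3)|^2]
  = (1/9)[(64) + (14 + 7*exp(-4*I*pi/9) + 10*exp(-2*I*pi/9) + 6*exp(-2*I*pi/3) + 2*exp(-8*I*pi/9) + 2*exp(8*I*pi/9) + 6*exp(2*I*pi/3) + 10*exp(2*I*pi/9) + 7*exp(4*I*pi/9)) + (14 + 10*exp(-4*I*pi/9) + 6*exp(-2*I*pi/3) + 7*exp(-8*I*pi/9) + 2*exp(-2*I*pi/9) + 2*exp(2*I*pi/9) + 7*exp(8*I*pi/9) + 6*exp(2*I*pi/3) + 10*exp(4*I*pi/9)) + (7) + (14 + 6*exp(-2*I*pi/3) + 7*exp(-2*I*pi/9) + 10*exp(-8*I*pi/9) + 2*exp(-4*I*pi/9) + 2*exp(4*I*pi/9) + 10*exp(8*I*pi/9) + 7*exp(2*I*pi/9) + 6*exp(2*I*pi/3)) + (14 + 6*exp(-2*I*pi/3) + 7*exp(-2*I*pi/9) + 10*exp(-8*I*pi/9) + 2*exp(-4*I*pi/9) + 2*exp(4*I*pi/9) + 10*exp(8*I*pi/9) + 7*exp(2*I*pi/9) + 6*exp(2*I*pi/3)) + (7) + (14 + 10*exp(-4*I*pi/9) + 6*exp(-2*I*pi/3) + 7*exp(-8*I*pi/9) + 2*exp(-2*I*pi/9) + 2*exp(2*I*pi/9) + 7*exp(8*I*pi/9) + 6*exp(2*I*pi/3) + 10*exp(4*I*pi/9)) + (14 + 7*exp(-4*I*pi/9) + 10*exp(-2*I*pi/9) + 6*exp(-2*I*pi/3) + 2*exp(-8*I*pi/9) + 2*exp(8*I*pi/9) + 6*exp(2*I*pi/3) + 10*exp(2*I*pi/9) + 7*exp(4*I*pi/9))] = 126/9 = 14.
(Exp terms are combined using exp(i*s)*conj(exp(i*t)) = exp(i*(s-t)), and sums of them are collapsed using the identity that for every m > 1 the m distinct m-th roots of unity sum to 0, e.g. 1 + exp(2*I*pi/3) + exp(-2*I*pi/3) = 0.)
A character is irreducible iff <chi, chi> = 1, so this representation is reducible.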